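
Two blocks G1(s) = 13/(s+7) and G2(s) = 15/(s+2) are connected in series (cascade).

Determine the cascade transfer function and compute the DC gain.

Series: multiply transfer functions. G_eq = 13/(s+7) × 15/(s+2) = 195/((s+7)(s+2)). DC gain = 195/(7×2) = 13.9286.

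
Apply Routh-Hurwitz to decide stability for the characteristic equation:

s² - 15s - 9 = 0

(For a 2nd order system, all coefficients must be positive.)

Coefficients: 1, -15, -9. b=-15, c=-9 not positive, so system is unstable.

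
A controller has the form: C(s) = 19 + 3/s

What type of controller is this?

This is a Proportional-Integral (PI) controller.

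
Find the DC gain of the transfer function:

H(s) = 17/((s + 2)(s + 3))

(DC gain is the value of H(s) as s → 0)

DC gain = H(0) = 17/(2 × 3) = 17/6 = 2.8333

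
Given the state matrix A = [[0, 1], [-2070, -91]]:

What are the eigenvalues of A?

det(A - λI) = λ² - (-91)λ + 2070 = (λ - (-45))(λ - (-46)). Eigenvalues: -45, -46.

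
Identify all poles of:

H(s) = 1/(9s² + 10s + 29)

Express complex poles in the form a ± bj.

Discriminant = 10² - 4×9×29 = 100 - 1044 = -944 < 0, so the poles are a complex conjugate pair s = (-10 ± j√944)/(2×9). Real part = -10/(2×9) = -10/18 ≈ -0.5556; imaginary part = ±√944/(2×9) ≈ 1.7069. Poles: s = -0.5556 ± 1.7069j.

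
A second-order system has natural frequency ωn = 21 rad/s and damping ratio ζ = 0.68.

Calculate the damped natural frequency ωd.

ωd = ωn√(1 - ζ²) = 21√(1 - 0.68²) = 15.4 rad/s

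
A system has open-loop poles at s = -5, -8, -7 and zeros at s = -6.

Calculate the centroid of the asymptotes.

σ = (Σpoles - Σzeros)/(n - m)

σ = (Σpoles - Σzeros)/(n - m) = (-20 - (-6))/(3 - 1) = -14/2 = -7.0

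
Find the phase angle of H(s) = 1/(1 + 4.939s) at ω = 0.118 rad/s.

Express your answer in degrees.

Phase = -arctan(ωτ) = -arctan(0.118 × 4.939) = -30.2°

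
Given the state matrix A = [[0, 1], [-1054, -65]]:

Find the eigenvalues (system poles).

det(A - λI) = λ² - (-65)λ + 1054 = (λ - (-34))(λ - (-31)). Eigenvalues: -34, -31.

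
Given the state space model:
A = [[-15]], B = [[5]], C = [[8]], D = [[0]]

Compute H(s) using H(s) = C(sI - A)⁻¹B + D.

(sI - A)⁻¹ = 1/(s + 15). H(s) = 8 × 5/(s + 15) + 0 = 40/(s + 15).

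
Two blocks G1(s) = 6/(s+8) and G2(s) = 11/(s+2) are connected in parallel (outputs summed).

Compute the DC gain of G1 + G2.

Parallel: G_eq = G1 + G2. DC gain = G1(0) + G2(0) = 6/8 + 11/2 = 0.75 + 5.5 = 6.25.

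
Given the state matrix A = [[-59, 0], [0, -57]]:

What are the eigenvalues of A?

For diagonal matrix, eigenvalues are diagonal entries: λ₁ = -59, λ₂ = -57.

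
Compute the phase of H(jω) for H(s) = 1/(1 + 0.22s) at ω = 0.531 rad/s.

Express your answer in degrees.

Phase = -arctan(ωτ) = -arctan(0.531 × 0.22) = -6.7°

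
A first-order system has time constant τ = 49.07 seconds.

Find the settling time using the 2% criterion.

For first-order system, 2% settling time ≈ 4τ = 4 × 49.07 = 196.28 s.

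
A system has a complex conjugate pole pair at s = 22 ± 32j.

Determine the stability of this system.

Real part of poles is 22 (> 0, right half-plane). Unstable.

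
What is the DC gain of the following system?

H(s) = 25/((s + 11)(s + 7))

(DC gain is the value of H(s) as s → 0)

DC gain = H(0) = 25/(11 × 7) = 25/77 = 0.3247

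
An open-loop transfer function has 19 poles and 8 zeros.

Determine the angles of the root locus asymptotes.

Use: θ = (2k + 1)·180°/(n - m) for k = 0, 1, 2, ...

n - m = 19 - 8 = 11. Angles: θk = (2k + 1)·180°/11 = 16.36°, 49.09°, 81.82°, 114.55°, 147.27°, 180°, 212.73°, 245.45°, 278.18°, 310.91°, 343.64°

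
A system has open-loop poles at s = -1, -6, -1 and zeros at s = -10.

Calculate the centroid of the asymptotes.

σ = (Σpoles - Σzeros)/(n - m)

σ = (Σpoles - Σzeros)/(n - m) = (-8 - (-10))/(3 - 1) = 2/2 = 1.0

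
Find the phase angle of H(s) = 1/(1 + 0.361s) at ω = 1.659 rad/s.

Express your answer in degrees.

Phase = -arctan(ωτ) = -arctan(1.659 × 0.361) = -30.9°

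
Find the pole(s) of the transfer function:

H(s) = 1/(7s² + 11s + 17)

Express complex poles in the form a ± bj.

Discriminant = 11² - 4×7×17 = 121 - 476 = -355 < 0, so the poles are a complex conjugate pair s = (-11 ± j√355)/(2×7). Real part = -11/(2×7) = -11/14 ≈ -0.7857; imaginary part = ±√355/(2×7) ≈ 1.3458. Poles: s = -0.7857 ± 1.3458j.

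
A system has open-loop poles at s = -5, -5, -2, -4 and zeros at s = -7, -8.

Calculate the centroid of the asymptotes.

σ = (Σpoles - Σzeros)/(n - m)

σ = (Σpoles - Σzeros)/(n - m) = (-16 - (-15))/(4 - 2) = -1/2 = -0.5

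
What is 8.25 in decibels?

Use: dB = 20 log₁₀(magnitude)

dB = 20 log₁₀(8.25) = 18.3 dB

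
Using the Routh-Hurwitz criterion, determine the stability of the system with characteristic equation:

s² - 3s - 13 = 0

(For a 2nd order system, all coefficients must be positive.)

Coefficients: 1, -3, -13. b=-3, c=-13 not positive, so system is unstable.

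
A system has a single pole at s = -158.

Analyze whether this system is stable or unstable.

Pole at s = -158 is in the left half-plane. Stable.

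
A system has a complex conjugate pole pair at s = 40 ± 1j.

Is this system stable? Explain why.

Real part of poles is 40 (> 0, right half-plane). Unstable.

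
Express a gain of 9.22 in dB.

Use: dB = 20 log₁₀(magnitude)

dB = 20 log₁₀(9.22) = 19.3 dB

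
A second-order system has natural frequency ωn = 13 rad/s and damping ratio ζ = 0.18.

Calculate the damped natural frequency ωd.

ωd = ωn√(1 - ζ²) = 13√(1 - 0.18²) = 12.79 rad/s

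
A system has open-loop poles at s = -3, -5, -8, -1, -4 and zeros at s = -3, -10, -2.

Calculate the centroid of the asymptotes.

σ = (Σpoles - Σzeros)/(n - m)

σ = (Σpoles - Σzeros)/(n - m) = (-21 - (-15))/(5 - 3) = -6/2 = -3.0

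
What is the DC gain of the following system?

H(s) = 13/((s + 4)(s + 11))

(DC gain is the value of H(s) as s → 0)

DC gain = H(0) = 13/(4 × 11) = 13/44 = 0.2955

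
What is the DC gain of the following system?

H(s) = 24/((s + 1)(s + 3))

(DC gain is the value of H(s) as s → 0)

DC gain = H(0) = 24/(1 × 3) = 24/3 = 8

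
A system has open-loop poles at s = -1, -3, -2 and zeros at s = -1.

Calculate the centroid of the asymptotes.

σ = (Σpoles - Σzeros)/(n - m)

σ = (Σpoles - Σzeros)/(n - m) = (-6 - (-1))/(3 - 1) = -5/2 = -2.5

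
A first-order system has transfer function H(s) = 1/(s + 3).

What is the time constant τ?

For H(s) = 1/(s + 1/τ), the pole is at -1/τ = -3, so τ = 1/3 = 0.3333 s.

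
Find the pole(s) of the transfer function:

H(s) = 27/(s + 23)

Pole is where denominator = 0: s + 23 = 0, so s = -23.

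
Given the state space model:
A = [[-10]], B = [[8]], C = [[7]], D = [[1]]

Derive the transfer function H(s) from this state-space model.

(sI - A)⁻¹ = 1/(s + 10). H(s) = 7×8/(s + 10) + 1 = (s + 66)/(s + 10).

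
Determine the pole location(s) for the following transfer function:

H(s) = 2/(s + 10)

Pole is where denominator = 0: s + 10 = 0, so s = -10.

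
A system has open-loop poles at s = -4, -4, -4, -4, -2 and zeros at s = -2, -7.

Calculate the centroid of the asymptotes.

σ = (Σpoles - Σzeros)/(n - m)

σ = (Σpoles - Σzeros)/(n - m) = (-18 - (-9))/(5 - 2) = -9/3 = -3.0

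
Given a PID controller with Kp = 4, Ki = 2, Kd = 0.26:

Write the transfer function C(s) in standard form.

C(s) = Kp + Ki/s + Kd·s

Substituting values: C(s) = 4 + 2/s + 0.26s = (0.26s² + 4s + 2)/s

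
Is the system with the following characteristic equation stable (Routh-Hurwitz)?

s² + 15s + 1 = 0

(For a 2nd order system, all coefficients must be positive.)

Coefficients: 1, 15, 1. All positive, so system is stable.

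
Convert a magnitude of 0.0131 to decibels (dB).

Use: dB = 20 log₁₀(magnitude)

dB = 20 log₁₀(0.0131) = -37.7 dB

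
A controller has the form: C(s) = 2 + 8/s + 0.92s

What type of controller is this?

This is a Proportional-Integral-Derivative (PID) controller.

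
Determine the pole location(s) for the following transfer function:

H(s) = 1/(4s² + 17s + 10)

Discriminant = 17² - 4×4×10 = 289 - 160 = 129 > 0, so two distinct real poles. Using quadratic formula: s = (-17 ± √129)/(2×4) = (-17 ± √129)/8, with √129 ≈ 11.3578. s₁ ≈ -0.7053, s₂ ≈ -3.5447. Poles: s₁ = -0.7053, s₂ = -3.5447.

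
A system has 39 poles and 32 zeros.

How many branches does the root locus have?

Root locus has n branches where n = number of poles = 39.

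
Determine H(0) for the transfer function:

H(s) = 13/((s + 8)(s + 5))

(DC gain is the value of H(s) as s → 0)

DC gain = H(0) = 13/(8 × 5) = 13/40 = 0.325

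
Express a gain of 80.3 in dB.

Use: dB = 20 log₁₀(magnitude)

dB = 20 log₁₀(80.3) = 38.1 dB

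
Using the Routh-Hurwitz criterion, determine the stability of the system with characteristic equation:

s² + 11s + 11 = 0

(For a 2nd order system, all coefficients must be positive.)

Coefficients: 1, 11, 11. All positive, so system is stable.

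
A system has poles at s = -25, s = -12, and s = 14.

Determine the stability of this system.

Pole(s) at s = 14 are not in the left half-plane. System is unstable.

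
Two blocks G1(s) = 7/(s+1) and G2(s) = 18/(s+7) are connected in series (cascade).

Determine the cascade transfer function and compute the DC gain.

Series: multiply transfer functions. G_eq = 7/(s+1) × 18/(s+7) = 126/((s+1)(s+7)). DC gain = 126/(1×7) = 18.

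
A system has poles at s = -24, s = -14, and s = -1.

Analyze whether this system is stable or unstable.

All poles are in the left half-plane. System is stable.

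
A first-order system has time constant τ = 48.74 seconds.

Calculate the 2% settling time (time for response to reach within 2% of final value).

For first-order system, 2% settling time ≈ 4τ = 4 × 48.74 = 194.96 s.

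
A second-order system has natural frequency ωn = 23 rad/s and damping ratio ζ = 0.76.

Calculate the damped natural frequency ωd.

ωd = ωn√(1 - ζ²) = 23√(1 - 0.76²) = 14.95 rad/s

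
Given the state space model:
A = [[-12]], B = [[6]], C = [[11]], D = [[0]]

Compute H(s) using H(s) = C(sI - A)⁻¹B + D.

(sI - A)⁻¹ = 1/(s + 12). H(s) = 11 × 6/(s + 12) + 0 = 66/(s + 12).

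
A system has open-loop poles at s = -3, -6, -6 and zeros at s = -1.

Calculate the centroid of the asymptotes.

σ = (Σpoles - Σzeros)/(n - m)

σ = (Σpoles - Σzeros)/(n - m) = (-15 - (-1))/(3 - 1) = -14/2 = -7.0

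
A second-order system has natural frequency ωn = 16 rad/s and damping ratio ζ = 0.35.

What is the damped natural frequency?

ωd = ωn√(1 - ζ²) = 16√(1 - 0.35²) = 14.99 rad/s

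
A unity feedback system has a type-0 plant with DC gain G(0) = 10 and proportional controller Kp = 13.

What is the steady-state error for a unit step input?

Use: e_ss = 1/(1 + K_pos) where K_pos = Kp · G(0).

K_pos = Kp · G(0) = 13 × 10 = 130. e_ss = 1/(1 + 130) = 0.0076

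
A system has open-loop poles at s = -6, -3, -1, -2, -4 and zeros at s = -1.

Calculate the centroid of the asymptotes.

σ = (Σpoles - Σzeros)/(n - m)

σ = (Σpoles - Σzeros)/(n - m) = (-16 - (-1))/(5 - 1) = -15/4 = -3.75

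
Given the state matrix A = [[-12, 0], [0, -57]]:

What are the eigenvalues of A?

For diagonal matrix, eigenvalues are diagonal entries: λ₁ = -12, λ₂ = -57.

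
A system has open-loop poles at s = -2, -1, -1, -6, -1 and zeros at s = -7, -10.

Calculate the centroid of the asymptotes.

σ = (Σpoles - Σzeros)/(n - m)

σ = (Σpoles - Σzeros)/(n - m) = (-11 - (-17))/(5 - 2) = 6/3 = 2.0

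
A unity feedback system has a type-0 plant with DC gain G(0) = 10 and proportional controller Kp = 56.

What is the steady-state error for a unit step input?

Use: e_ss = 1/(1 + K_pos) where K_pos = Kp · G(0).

K_pos = Kp · G(0) = 56 × 10 = 560. e_ss = 1/(1 + 560) = 0.0018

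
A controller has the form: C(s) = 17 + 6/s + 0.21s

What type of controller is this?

This is a Proportional-Integral-Derivative (PID) controller.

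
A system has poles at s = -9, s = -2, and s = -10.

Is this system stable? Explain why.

All poles are in the left half-plane. System is stable.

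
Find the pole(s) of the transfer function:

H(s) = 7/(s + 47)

Pole is where denominator = 0: s + 47 = 0, so s = -47.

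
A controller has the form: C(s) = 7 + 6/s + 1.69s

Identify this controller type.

This is a Proportional-Integral-Derivative (PID) controller.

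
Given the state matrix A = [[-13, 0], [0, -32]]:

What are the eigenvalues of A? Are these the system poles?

For diagonal matrix, eigenvalues are diagonal entries: λ₁ = -13, λ₂ = -32. Eigenvalues of A = system poles.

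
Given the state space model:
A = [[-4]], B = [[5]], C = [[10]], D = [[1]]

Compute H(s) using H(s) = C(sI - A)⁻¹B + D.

(sI - A)⁻¹ = 1/(s + 4). H(s) = 10×5/(s + 4) + 1 = (s + 54)/(s + 4).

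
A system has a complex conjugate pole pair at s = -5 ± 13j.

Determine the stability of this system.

Real part of poles is -5 (< 0, left half-plane). Stable.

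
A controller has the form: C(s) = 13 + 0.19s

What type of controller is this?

This is a Proportional-Derivative (PD) controller.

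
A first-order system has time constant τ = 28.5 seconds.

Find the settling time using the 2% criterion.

For first-order system, 2% settling time ≈ 4τ = 4 × 28.5 = 114.0 s.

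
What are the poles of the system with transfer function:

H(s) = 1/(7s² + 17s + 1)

Discriminant = 17² - 4×7×1 = 289 - 28 = 261 > 0, so two distinct real poles. Using quadratic formula: s = (-17 ± √261)/(2×7) = (-17 ± √261)/14, with √261 ≈ 16.1555. s₁ ≈ -0.0603, s₂ ≈ -2.3682. Poles: s₁ = -0.0603, s₂ = -2.3682.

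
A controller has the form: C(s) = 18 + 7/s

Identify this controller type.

This is a Proportional-Integral (PI) controller.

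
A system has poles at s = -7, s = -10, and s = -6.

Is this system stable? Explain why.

All poles are in the left half-plane. System is stable.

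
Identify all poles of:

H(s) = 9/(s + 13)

Pole is where denominator = 0: s + 13 = 0, so s = -13.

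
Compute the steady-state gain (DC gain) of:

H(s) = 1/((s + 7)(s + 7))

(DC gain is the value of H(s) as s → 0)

DC gain = H(0) = 1/(7 × 7) = 1/49 = 0.0204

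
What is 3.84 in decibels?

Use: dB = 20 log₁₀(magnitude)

dB = 20 log₁₀(3.84) = 11.7 dB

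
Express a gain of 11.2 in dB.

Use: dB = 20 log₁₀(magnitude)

dB = 20 log₁₀(11.2) = 21.0 dB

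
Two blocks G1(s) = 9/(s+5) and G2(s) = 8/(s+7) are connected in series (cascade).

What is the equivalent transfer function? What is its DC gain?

Series: multiply transfer functions. G_eq = 9/(s+5) × 8/(s+7) = 72/((s+5)(s+7)). DC gain = 72/(5×7) = 2.0571.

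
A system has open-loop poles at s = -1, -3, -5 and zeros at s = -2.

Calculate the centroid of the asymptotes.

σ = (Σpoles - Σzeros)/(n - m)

σ = (Σpoles - Σzeros)/(n - m) = (-9 - (-2))/(3 - 1) = -7/2 = -3.5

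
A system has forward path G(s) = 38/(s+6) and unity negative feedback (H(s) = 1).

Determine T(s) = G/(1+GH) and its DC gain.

T(s) = G/(1+GH) = [38/(s+6)] / [1 + 38/(s+6)] = 38/(s+6+38) = 38/(s+44). DC gain = 38/44 = 0.8636.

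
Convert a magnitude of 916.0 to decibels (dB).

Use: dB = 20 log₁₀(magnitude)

dB = 20 log₁₀(916.0) = 59.2 dB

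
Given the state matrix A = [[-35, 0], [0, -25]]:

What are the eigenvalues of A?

For diagonal matrix, eigenvalues are diagonal entries: λ₁ = -35, λ₂ = -25.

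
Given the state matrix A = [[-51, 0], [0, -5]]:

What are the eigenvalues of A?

For diagonal matrix, eigenvalues are diagonal entries: λ₁ = -51, λ₂ = -5.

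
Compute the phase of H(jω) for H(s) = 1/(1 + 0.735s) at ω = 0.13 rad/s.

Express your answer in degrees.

Phase = -arctan(ωτ) = -arctan(0.13 × 0.735) = -5.5°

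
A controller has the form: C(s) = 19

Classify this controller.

This is a Proportional (P) controller.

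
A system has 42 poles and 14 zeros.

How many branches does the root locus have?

Root locus has n branches where n = number of poles = 42.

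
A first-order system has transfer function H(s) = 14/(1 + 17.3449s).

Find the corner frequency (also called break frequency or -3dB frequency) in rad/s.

Corner frequency = 1/τ = 1/17.3449 = 0.058 rad/s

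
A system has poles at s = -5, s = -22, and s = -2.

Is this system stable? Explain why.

All poles are in the left half-plane. System is stable.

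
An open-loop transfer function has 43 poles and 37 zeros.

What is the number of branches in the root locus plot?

Root locus has n branches where n = number of poles = 43.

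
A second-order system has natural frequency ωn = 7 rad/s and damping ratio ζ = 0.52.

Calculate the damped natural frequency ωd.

ωd = ωn√(1 - ζ²) = 7√(1 - 0.52²) = 5.98 rad/s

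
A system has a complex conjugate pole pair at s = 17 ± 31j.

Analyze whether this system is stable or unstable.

Real part of poles is 17 (> 0, right half-plane). Unstable.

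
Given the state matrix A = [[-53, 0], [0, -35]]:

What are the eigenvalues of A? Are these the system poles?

For diagonal matrix, eigenvalues are diagonal entries: λ₁ = -53, λ₂ = -35. Eigenvalues of A = system poles.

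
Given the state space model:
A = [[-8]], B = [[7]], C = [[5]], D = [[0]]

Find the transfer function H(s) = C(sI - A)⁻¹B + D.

(sI - A)⁻¹ = 1/(s + 8). H(s) = 5 × 7/(s + 8) + 0 = 35/(s + 8).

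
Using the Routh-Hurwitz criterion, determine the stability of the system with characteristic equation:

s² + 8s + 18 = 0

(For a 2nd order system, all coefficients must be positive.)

Coefficients: 1, 8, 18. All positive, so system is stable.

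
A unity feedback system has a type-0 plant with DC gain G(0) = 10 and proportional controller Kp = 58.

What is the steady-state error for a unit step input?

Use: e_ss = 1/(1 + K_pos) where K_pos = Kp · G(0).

K_pos = Kp · G(0) = 58 × 10 = 580. e_ss = 1/(1 + 580) = 0.0017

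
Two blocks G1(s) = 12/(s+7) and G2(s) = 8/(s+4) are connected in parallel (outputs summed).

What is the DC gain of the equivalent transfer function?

Parallel: G_eq = G1 + G2. DC gain = G1(0) + G2(0) = 12/7 + 8/4 = 1.7143 + 2 = 3.7143.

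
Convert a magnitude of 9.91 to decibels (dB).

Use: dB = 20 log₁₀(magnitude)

dB = 20 log₁₀(9.91) = 19.9 dB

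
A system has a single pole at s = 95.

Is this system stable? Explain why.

Pole at s = 95 is in the right half-plane. Unstable.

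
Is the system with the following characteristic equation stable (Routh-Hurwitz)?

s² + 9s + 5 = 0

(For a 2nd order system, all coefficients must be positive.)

Coefficients: 1, 9, 5. All positive, so system is stable.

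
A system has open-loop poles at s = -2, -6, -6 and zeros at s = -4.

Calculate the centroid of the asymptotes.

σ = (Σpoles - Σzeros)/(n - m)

σ = (Σpoles - Σzeros)/(n - m) = (-14 - (-4))/(3 - 1) = -10/2 = -5.0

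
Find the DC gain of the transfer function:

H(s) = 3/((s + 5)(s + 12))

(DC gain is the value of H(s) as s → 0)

DC gain = H(0) = 3/(5 × 12) = 3/60 = 0.05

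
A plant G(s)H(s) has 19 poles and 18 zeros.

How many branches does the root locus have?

Root locus has n branches where n = number of poles = 19.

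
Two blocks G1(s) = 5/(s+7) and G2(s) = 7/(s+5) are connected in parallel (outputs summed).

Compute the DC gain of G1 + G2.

Parallel: G_eq = G1 + G2. DC gain = G1(0) + G2(0) = 5/7 + 7/5 = 0.7143 + 1.4 = 2.1143.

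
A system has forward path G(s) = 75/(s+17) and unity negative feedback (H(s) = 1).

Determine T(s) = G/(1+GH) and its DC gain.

T(s) = G/(1+GH) = [75/(s+17)] / [1 + 75/(s+17)] = 75/(s+17+75) = 75/(s+92). DC gain = 75/92 = 0.8152.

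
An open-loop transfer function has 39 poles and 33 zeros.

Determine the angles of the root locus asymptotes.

n - m = 39 - 33 = 6. Angles: θk = (2k + 1)·180°/6 = 30°, 90°, 150°, 210°, 270°, 330°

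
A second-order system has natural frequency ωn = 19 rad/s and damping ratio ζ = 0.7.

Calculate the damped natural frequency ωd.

ωd = ωn√(1 - ζ²) = 19√(1 - 0.7²) = 13.57 rad/s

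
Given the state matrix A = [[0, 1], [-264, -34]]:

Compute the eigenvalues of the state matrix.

det(A - λI) = λ² - (-34)λ + 264 = (λ - (-12))(λ - (-22)). Eigenvalues: -12, -22.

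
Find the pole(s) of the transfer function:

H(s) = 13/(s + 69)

Pole is where denominator = 0: s + 69 = 0, so s = -69.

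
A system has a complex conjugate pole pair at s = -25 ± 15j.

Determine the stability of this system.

Real part of poles is -25 (< 0, left half-plane). Stable.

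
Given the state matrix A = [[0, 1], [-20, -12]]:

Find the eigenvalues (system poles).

det(A - λI) = λ² - (-12)λ + 20 = (λ - (-10))(λ - (-2)). Eigenvalues: -10, -2.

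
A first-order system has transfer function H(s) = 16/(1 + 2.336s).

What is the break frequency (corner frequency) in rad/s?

Corner frequency = 1/τ = 1/2.336 = 0.428 rad/s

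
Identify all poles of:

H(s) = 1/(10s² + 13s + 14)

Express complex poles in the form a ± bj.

Discriminant = 13² - 4×10×14 = 169 - 560 = -391 < 0, so the poles are a complex conjugate pair s = (-13 ± j√391)/(2×10). Real part = -13/(2×10) = -13/20 = -0.65; imaginary part = ±√391/(2×10) ≈ 0.9887. Poles: s = -0.65 ± 0.9887j.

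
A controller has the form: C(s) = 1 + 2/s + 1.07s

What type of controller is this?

This is a Proportional-Integral-Derivative (PID) controller.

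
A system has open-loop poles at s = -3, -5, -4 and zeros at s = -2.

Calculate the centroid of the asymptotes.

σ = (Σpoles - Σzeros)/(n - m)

σ = (Σpoles - Σzeros)/(n - m) = (-12 - (-2))/(3 - 1) = -10/2 = -5.0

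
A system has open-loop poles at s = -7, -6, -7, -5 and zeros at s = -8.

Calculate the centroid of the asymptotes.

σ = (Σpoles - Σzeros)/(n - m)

σ = (Σpoles - Σzeros)/(n - m) = (-25 - (-8))/(4 - 1) = -17/3 = -5.67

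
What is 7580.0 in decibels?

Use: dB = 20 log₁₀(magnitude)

dB = 20 log₁₀(7580.0) = 77.6 dB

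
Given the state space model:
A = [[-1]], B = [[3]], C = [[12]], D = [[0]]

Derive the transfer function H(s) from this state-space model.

(sI - A)⁻¹ = 1/(s + 1). H(s) = 12 × 3/(s + 1) + 0 = 36/(s + 1).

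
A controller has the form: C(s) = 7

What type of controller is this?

This is a Proportional (P) controller.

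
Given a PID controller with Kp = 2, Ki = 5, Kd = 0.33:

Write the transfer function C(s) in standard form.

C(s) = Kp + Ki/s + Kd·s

Substituting values: C(s) = 2 + 5/s + 0.33s = (0.33s² + 2s + 5)/s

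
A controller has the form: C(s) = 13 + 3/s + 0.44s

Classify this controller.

This is a Proportional-Integral-Derivative (PID) controller.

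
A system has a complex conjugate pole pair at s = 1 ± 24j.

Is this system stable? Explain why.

Real part of poles is 1 (> 0, right half-plane). Unstable.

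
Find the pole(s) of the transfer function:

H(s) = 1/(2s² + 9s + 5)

Discriminant = 9² - 4×2×5 = 81 - 40 = 41 > 0, so two distinct real poles. Using quadratic formula: s = (-9 ± √41)/(2×2) = (-9 ± √41)/4, with √41 ≈ 6.4031. s₁ ≈ -0.6492, s₂ ≈ -3.8508. Poles: s₁ = -0.6492, s₂ = -3.8508.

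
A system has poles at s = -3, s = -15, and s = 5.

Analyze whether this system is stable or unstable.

Pole(s) at s = 5 are not in the left half-plane. System is unstable.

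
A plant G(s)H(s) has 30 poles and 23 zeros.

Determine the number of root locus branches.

Root locus has n branches where n = number of poles = 30.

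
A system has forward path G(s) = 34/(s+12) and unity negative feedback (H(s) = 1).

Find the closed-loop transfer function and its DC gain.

T(s) = G/(1+GH) = [34/(s+12)] / [1 + 34/(s+12)] = 34/(s+12+34) = 34/(s+46). DC gain = 34/46 = 0.7391.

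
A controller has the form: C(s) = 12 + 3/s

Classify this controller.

This is a Proportional-Integral (PI) controller.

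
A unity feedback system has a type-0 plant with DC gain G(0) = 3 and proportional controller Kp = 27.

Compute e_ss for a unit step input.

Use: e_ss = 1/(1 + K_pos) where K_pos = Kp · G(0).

K_pos = Kp · G(0) = 27 × 3 = 81. e_ss = 1/(1 + 81) = 0.0122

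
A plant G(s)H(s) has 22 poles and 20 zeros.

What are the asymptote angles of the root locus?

n - m = 22 - 20 = 2. Angles: θk = (2k + 1)·180°/2 = 90°, 270°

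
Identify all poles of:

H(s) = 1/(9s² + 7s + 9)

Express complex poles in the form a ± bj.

Discriminant = 7² - 4×9×9 = 49 - 324 = -275 < 0, so the poles are a complex conjugate pair s = (-7 ± j√275)/(2×9). Real part = -7/(2×9) = -7/18 ≈ -0.3889; imaginary part = ±√275/(2×9) ≈ 0.9213. Poles: s = -0.3889 ± 0.9213j.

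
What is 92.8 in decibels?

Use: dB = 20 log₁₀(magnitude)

dB = 20 log₁₀(92.8) = 39.4 dB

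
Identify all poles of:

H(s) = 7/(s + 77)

Pole is where denominator = 0: s + 77 = 0, so s = -77.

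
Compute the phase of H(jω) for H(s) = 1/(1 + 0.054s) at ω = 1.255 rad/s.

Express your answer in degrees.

Phase = -arctan(ωτ) = -arctan(1.255 × 0.054) = -3.9°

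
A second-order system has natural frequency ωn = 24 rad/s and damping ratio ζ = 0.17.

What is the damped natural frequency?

ωd = ωn√(1 - ζ²) = 24√(1 - 0.17²) = 23.65 rad/s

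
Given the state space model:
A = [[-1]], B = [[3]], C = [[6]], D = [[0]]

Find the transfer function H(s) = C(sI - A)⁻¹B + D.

(sI - A)⁻¹ = 1/(s + 1). H(s) = 6 × 3/(s + 1) + 0 = 18/(s + 1).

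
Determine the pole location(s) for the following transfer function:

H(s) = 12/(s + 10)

Pole is where denominator = 0: s + 10 = 0, so s = -10.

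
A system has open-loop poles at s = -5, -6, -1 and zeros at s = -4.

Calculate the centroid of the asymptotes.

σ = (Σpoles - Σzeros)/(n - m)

σ = (Σpoles - Σzeros)/(n - m) = (-12 - (-4))/(3 - 1) = -8/2 = -4.0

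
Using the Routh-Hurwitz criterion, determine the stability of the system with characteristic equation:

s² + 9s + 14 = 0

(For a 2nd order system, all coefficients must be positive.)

Coefficients: 1, 9, 14. All positive, so system is stable.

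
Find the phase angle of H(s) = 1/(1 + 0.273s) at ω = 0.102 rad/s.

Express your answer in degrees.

Phase = -arctan(ωτ) = -arctan(0.102 × 0.273) = -1.6°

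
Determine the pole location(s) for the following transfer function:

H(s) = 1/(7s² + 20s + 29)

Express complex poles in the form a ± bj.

Discriminant = 20² - 4×7×29 = 400 - 812 = -412 < 0, so the poles are a complex conjugate pair s = (-20 ± j√412)/(2×7). Real part = -20/(2×7) = -20/14 ≈ -1.4286; imaginary part = ±√412/(2×7) ≈ 1.4498. Poles: s = -1.4286 ± 1.4498j.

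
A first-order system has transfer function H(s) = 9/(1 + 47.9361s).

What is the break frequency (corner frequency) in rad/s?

Corner frequency = 1/τ = 1/47.9361 = 0.021 rad/s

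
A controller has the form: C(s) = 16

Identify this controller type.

This is a Proportional (P) controller.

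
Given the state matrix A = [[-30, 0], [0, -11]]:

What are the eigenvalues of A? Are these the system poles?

For diagonal matrix, eigenvalues are diagonal entries: λ₁ = -30, λ₂ = -11. Eigenvalues of A = system poles.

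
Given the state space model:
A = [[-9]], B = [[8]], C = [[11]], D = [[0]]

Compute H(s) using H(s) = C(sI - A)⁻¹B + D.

(sI - A)⁻¹ = 1/(s + 9). H(s) = 11 × 8/(s + 9) + 0 = 88/(s + 9).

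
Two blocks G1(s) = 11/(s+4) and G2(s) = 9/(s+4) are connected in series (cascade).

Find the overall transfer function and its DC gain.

Series: multiply transfer functions. G_eq = 11/(s+4) × 9/(s+4) = 99/((s+4)(s+4)). DC gain = 99/(4×4) = 6.1875.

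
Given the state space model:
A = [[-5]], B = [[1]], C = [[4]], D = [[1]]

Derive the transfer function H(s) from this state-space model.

(sI - A)⁻¹ = 1/(s + 5). H(s) = 4×1/(s + 5) + 1 = (s + 9)/(s + 5).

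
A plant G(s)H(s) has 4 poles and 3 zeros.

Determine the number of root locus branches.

Root locus has n branches where n = number of poles = 4.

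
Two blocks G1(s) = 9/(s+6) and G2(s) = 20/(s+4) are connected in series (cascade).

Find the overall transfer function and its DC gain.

Series: multiply transfer functions. G_eq = 9/(s+6) × 20/(s+4) = 180/((s+6)(s+4)). DC gain = 180/(6×4) = 7.5.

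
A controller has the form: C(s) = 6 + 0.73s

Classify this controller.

This is a Proportional-Derivative (PD) controller.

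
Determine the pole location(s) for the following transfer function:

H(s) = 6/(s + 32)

Pole is where denominator = 0: s + 32 = 0, so s = -32.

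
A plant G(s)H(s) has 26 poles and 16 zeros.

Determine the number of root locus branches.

Root locus has n branches where n = number of poles = 26.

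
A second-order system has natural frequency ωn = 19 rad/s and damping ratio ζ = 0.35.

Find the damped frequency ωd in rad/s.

ωd = ωn√(1 - ζ²) = 19√(1 - 0.35²) = 17.8 rad/s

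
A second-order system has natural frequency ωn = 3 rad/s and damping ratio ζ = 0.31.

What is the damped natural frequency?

ωd = ωn√(1 - ζ²) = 3√(1 - 0.31²) = 2.85 rad/s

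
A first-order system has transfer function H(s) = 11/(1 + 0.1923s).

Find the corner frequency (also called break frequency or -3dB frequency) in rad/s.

Corner frequency = 1/τ = 1/0.1923 = 5.2 rad/s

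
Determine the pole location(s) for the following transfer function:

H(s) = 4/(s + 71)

Pole is where denominator = 0: s + 71 = 0, so s = -71.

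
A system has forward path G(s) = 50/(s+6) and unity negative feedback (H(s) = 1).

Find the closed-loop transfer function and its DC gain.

T(s) = G/(1+GH) = [50/(s+6)] / [1 + 50/(s+6)] = 50/(s+6+50) = 50/(s+56). DC gain = 50/56 = 0.8929.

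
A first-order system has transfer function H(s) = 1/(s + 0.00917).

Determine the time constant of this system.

For H(s) = 1/(s + 1/τ), the pole is at -1/τ = -0.00917, so τ = 1/0.00917 = 109.1 s.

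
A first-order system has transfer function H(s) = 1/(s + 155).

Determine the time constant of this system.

For H(s) = 1/(s + 1/τ), the pole is at -1/τ = -155, so τ = 1/155 = 0.0065 s.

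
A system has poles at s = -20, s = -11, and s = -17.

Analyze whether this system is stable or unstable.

All poles are in the left half-plane. System is stable.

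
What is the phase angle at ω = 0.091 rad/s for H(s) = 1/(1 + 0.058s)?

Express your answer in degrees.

Phase = -arctan(ωτ) = -arctan(0.091 × 0.058) = -0.3°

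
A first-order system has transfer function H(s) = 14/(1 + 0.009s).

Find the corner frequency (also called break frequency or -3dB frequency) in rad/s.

Corner frequency = 1/τ = 1/0.009 = 111.111 rad/s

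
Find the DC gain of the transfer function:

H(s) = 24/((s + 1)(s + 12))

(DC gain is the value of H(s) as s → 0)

DC gain = H(0) = 24/(1 × 12) = 24/12 = 2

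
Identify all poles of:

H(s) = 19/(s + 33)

Pole is where denominator = 0: s + 33 = 0, so s = -33.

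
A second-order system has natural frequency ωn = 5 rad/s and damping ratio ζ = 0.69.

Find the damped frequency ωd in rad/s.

ωd = ωn√(1 - ζ²) = 5√(1 - 0.69²) = 3.62 rad/s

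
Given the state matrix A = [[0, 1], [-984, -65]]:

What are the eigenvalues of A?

det(A - λI) = λ² - (-65)λ + 984 = (λ - (-24))(λ - (-41)). Eigenvalues: -24, -41.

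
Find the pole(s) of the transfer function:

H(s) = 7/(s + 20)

Pole is where denominator = 0: s + 20 = 0, so s = -20.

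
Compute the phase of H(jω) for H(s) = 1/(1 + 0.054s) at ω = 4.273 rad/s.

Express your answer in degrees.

Phase = -arctan(ωτ) = -arctan(4.273 × 0.054) = -13.0°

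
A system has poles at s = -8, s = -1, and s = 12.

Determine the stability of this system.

Pole(s) at s = 12 are not in the left half-plane. System is unstable.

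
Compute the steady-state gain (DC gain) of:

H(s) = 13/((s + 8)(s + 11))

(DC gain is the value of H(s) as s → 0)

DC gain = H(0) = 13/(8 × 11) = 13/88 = 0.1477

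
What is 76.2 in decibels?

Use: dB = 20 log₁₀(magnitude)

dB = 20 log₁₀(76.2) = 37.6 dB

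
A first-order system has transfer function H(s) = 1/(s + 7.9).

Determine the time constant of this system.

For H(s) = 1/(s + 1/τ), the pole is at -1/τ = -7.9, so τ = 1/7.9 = 0.1266 s.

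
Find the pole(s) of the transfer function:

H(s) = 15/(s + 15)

Pole is where denominator = 0: s + 15 = 0, so s = -15.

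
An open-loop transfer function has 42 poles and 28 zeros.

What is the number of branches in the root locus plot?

Root locus has n branches where n = number of poles = 42.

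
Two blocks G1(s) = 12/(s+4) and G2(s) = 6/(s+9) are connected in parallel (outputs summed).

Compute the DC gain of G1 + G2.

Parallel: G_eq = G1 + G2. DC gain = G1(0) + G2(0) = 12/4 + 6/9 = 3 + 0.6667 = 3.6667.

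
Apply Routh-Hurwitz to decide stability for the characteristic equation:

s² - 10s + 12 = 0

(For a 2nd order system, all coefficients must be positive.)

Coefficients: 1, -10, 12. b=-10 not positive, so system is unstable.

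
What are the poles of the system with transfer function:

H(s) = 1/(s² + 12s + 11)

Discriminant = 12² - 4×1×11 = 144 - 44 = 100 > 0, so two distinct real poles. Using quadratic formula: s = (-12 ± √100)/(2×1) = (-12 ± √100)/2, with √100 = 10. s₁ = -2/2 = -1, s₂ = -22/2 = -11. Poles: s₁ = -1, s₂ = -11.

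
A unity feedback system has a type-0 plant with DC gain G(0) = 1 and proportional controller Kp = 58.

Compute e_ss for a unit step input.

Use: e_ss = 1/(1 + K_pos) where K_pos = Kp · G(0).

K_pos = Kp · G(0) = 58 × 1 = 58. e_ss = 1/(1 + 58) = 0.0169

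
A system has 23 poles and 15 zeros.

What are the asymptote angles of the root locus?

n - m = 23 - 15 = 8. Angles: θk = (2k + 1)·180°/8 = 22.5°, 67.5°, 112.5°, 157.5°, 202.5°, 247.5°, 292.5°, 337.5°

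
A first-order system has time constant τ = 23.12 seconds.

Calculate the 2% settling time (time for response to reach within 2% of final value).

For first-order system, 2% settling time ≈ 4τ = 4 × 23.12 = 92.48 s.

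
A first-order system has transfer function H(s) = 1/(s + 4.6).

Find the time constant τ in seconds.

For H(s) = 1/(s + 1/τ), the pole is at -1/τ = -4.6, so τ = 1/4.6 = 0.2174 s.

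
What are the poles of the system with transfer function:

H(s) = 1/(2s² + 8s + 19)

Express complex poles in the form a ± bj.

Discriminant = 8² - 4×2×19 = 64 - 152 = -88 < 0, so the poles are a complex conjugate pair s = (-8 ± j√88)/(2×2). Real part = -8/(2×2) = -8/4 = -2; imaginary part = ±√88/(2×2) ≈ 2.3452. Poles: s = -2 ± 2.3452j.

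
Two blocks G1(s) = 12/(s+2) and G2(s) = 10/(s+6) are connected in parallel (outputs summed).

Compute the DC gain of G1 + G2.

Parallel: G_eq = G1 + G2. DC gain = G1(0) + G2(0) = 12/2 + 10/6 = 6 + 1.6667 = 7.6667.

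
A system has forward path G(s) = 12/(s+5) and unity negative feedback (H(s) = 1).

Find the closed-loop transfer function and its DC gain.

T(s) = G/(1+GH) = [12/(s+5)] / [1 + 12/(s+5)] = 12/(s+5+12) = 12/(s+17). DC gain = 12/17 = 0.7059.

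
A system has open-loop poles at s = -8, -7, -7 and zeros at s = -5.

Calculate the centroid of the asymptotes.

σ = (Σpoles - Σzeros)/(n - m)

σ = (Σpoles - Σzeros)/(n - m) = (-22 - (-5))/(3 - 1) = -17/2 = -8.5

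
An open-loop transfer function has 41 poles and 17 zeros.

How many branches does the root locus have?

Root locus has n branches where n = number of poles = 41.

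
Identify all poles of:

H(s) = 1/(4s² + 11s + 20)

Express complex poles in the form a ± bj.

Discriminant = 11² - 4×4×20 = 121 - 320 = -199 < 0, so the poles are a complex conjugate pair s = (-11 ± j√199)/(2×4). Real part = -11/(2×4) = -11/8 = -1.375; imaginary part = ±√199/(2×4) ≈ 1.7633. Poles: s = -1.375 ± 1.7633j.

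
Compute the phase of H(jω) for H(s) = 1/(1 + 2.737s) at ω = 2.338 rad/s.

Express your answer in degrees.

Phase = -arctan(ωτ) = -arctan(2.338 × 2.737) = -81.1°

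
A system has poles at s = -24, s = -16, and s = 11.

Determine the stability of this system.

Pole(s) at s = 11 are not in the left half-plane. System is unstable.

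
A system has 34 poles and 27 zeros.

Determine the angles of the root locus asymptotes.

n - m = 34 - 27 = 7. Angles: θk = (2k + 1)·180°/7 = 25.71°, 77.14°, 128.57°, 180°, 231.43°, 282.86°, 334.29°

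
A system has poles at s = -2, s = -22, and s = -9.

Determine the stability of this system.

All poles are in the left half-plane. System is stable.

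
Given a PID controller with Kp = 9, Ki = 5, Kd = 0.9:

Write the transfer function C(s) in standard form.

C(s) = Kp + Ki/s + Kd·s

Substituting values: C(s) = 9 + 5/s + 0.9s = (0.9s² + 9s + 5)/s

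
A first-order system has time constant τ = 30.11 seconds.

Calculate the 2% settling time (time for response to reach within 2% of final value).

For first-order system, 2% settling time ≈ 4τ = 4 × 30.11 = 120.44 s.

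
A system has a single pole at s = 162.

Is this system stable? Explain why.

Pole at s = 162 is in the right half-plane. Unstable.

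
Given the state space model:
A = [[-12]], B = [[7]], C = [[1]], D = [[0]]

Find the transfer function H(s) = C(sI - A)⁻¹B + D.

(sI - A)⁻¹ = 1/(s + 12). H(s) = 1 × 7/(s + 12) + 0 = 7/(s + 12).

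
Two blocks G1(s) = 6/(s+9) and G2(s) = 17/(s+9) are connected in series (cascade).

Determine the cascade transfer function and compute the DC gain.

Series: multiply transfer functions. G_eq = 6/(s+9) × 17/(s+9) = 102/((s+9)(s+9)). DC gain = 102/(9×9) = 1.2593.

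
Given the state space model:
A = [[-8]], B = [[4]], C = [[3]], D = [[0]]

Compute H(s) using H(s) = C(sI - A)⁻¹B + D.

(sI - A)⁻¹ = 1/(s + 8). H(s) = 3 × 4/(s + 8) + 0 = 12/(s + 8).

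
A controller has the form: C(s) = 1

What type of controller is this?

This is a Proportional (P) controller.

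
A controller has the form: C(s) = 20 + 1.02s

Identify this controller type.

This is a Proportional-Derivative (PD) controller.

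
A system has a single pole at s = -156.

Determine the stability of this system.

Pole at s = -156 is in the left half-plane. Stable.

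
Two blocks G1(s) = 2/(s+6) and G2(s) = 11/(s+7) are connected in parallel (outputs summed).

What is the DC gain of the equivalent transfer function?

Parallel: G_eq = G1 + G2. DC gain = G1(0) + G2(0) = 2/6 + 11/7 = 0.3333 + 1.5714 = 1.9048.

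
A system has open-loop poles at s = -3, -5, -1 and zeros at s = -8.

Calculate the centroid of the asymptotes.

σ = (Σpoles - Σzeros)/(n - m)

σ = (Σpoles - Σzeros)/(n - m) = (-9 - (-8))/(3 - 1) = -1/2 = -0.5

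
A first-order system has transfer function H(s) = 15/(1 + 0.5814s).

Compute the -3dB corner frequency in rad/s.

Corner frequency = 1/τ = 1/0.5814 = 1.72 rad/s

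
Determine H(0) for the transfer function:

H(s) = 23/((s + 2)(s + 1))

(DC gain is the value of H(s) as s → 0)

DC gain = H(0) = 23/(2 × 1) = 23/2 = 11.5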